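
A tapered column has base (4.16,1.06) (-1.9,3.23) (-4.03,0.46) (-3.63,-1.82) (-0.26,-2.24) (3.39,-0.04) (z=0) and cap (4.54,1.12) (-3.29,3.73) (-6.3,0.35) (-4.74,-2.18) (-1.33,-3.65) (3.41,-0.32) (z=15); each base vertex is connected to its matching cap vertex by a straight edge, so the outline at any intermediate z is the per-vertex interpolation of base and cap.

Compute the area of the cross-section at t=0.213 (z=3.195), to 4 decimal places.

Area at t=0.213: 31.2433

Cross-section at t=0.213: each vertex is (1-t)·p0[i] + t·p1[i].
  v1: (1-0.213)·(4.16,1.06) + 0.213·(4.54,1.12) = (4.2409,1.0728)
  v2: (1-0.213)·(-1.9,3.23) + 0.213·(-3.29,3.73) = (-2.1961,3.3365)
  v3: (1-0.213)·(-4.03,0.46) + 0.213·(-6.3,0.35) = (-4.5135,0.4366)
  v4: (1-0.213)·(-3.63,-1.82) + 0.213·(-4.74,-2.18) = (-3.8664,-1.8967)
  v5: (1-0.213)·(-0.26,-2.24) + 0.213·(-1.33,-3.65) = (-0.4879,-2.5403)
  v6: (1-0.213)·(3.39,-0.04) + 0.213·(3.41,-0.32) = (3.3943,-0.0996)
Shoelace sum Σ(x_i·y_{i+1} − x_{i+1}·y_i):
  i=1: 4.2409·3.3365 − -2.1961·1.0728 = +16.5058 (running +16.5058)
  i=2: -2.1961·0.4366 − -4.5135·3.3365 = +14.1006 (running +30.6064)
  i=3: -4.5135·-1.8967 − -3.8664·0.4366 = +10.2487 (running +40.8550)
  i=4: -3.8664·-2.5403 − -0.4879·-1.8967 = +8.8966 (running +49.7516)
  i=5: -0.4879·-0.0996 − 3.3943·-2.5403 = +8.6712 (running +58.4228)
  i=6: 3.3943·1.0728 − 4.2409·-0.0996 = +4.0639 (running +62.4867)
Area = |Σ|/2 = |62.4867|/2 = 31.2433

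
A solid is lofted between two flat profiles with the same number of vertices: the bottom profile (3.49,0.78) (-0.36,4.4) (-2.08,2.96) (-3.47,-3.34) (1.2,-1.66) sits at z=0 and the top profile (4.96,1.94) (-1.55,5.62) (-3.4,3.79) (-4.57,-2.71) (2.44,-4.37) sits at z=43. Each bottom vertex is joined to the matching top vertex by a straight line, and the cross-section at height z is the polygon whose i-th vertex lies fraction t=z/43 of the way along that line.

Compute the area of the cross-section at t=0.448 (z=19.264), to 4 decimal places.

Cross-section at t=0.448: each vertex is (1-t)·p0[i] + t·p1[i].
  v1: (1-0.448)·(3.49,0.78) + 0.448·(4.96,1.94) = (4.1486,1.2997)
  v2: (1-0.448)·(-0.36,4.4) + 0.448·(-1.55,5.62) = (-0.8931,4.9466)
  v3: (1-0.448)·(-2.08,2.96) + 0.448·(-3.4,3.79) = (-2.6714,3.3318)
  v4: (1-0.448)·(-3.47,-3.34) + 0.448·(-4.57,-2.71) = (-3.9628,-3.0578)
  v5: (1-0.448)·(1.2,-1.66) + 0.448·(2.44,-4.37) = (1.7555,-2.8741)
Shoelace sum Σ(x_i·y_{i+1} − x_{i+1}·y_i):
  i=1: 4.1486·4.9466 − -0.8931·1.2997 = +21.6819 (running +21.6819)
  i=2: -0.8931·3.3318 − -2.6714·4.9466 = +10.2383 (running +31.9202)
  i=3: -2.6714·-3.0578 − -3.9628·3.3318 = +21.3718 (running +53.2920)
  i=4: -3.9628·-2.8741 − 1.7555·-3.0578 = +16.7574 (running +70.0493)
  i=5: 1.7555·1.2997 − 4.1486·-2.8741 = +14.2049 (running +84.2542)
Area = |Σ|/2 = |84.2542|/2 = 42.1271

Area at t=0.448: 42.1271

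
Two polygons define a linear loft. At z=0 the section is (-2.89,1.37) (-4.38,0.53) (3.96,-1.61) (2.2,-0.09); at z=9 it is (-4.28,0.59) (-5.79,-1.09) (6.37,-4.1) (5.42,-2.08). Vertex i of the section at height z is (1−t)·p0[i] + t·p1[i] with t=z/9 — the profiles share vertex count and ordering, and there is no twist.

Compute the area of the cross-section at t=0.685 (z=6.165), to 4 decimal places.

Area at t=0.685: 16.1127

Cross-section at t=0.685: each vertex is (1-t)·p0[i] + t·p1[i].
  v1: (1-0.685)·(-2.89,1.37) + 0.685·(-4.28,0.59) = (-3.8422,0.8357)
  v2: (1-0.685)·(-4.38,0.53) + 0.685·(-5.79,-1.09) = (-5.3459,-0.5797)
  v3: (1-0.685)·(3.96,-1.61) + 0.685·(6.37,-4.1) = (5.6109,-3.3156)
  v4: (1-0.685)·(2.2,-0.09) + 0.685·(5.42,-2.08) = (4.4057,-1.4532)
Shoelace sum Σ(x_i·y_{i+1} − x_{i+1}·y_i):
  i=1: -3.8422·-0.5797 − -5.3459·0.8357 = +6.6948 (running +6.6948)
  i=2: -5.3459·-3.3156 − 5.6109·-0.5797 = +20.9776 (running +27.6724)
  i=3: 5.6109·-1.4532 − 4.4057·-3.3156 = +6.4544 (running +34.1268)
  i=4: 4.4057·0.8357 − -3.8422·-1.4532 = -1.9014 (running +32.2254)
Area = |Σ|/2 = |32.2254|/2 = 16.1127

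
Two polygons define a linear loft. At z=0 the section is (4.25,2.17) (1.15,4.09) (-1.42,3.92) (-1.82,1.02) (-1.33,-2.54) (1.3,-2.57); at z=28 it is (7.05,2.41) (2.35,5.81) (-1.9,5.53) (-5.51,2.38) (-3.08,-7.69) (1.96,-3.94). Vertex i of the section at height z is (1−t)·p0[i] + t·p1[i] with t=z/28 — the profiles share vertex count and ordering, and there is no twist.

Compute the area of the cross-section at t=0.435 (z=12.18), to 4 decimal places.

Area at t=0.435: 53.1653

Cross-section at t=0.435: each vertex is (1-t)·p0[i] + t·p1[i].
  v1: (1-0.435)·(4.25,2.17) + 0.435·(7.05,2.41) = (5.4680,2.2744)
  v2: (1-0.435)·(1.15,4.09) + 0.435·(2.35,5.81) = (1.6720,4.8382)
  v3: (1-0.435)·(-1.42,3.92) + 0.435·(-1.9,5.53) = (-1.6288,4.6204)
  v4: (1-0.435)·(-1.82,1.02) + 0.435·(-5.51,2.38) = (-3.4251,1.6116)
  v5: (1-0.435)·(-1.33,-2.54) + 0.435·(-3.08,-7.69) = (-2.0913,-4.7803)
  v6: (1-0.435)·(1.3,-2.57) + 0.435·(1.96,-3.94) = (1.5871,-3.1659)
Shoelace sum Σ(x_i·y_{i+1} − x_{i+1}·y_i):
  i=1: 5.4680·4.8382 − 1.6720·2.2744 = +22.6525 (running +22.6525)
  i=2: 1.6720·4.6204 − -1.6288·4.8382 = +15.6057 (running +38.2582)
  i=3: -1.6288·1.6116 − -3.4251·4.6204 = +13.2004 (running +51.4586)
  i=4: -3.4251·-4.7803 − -2.0913·1.6116 = +19.7433 (running +71.2019)
  i=5: -2.0913·-3.1659 − 1.5871·-4.7803 = +14.2075 (running +85.4094)
  i=6: 1.5871·2.2744 − 5.4680·-3.1659 = +20.9211 (running +106.3306)
Area = |Σ|/2 = |106.3306|/2 = 53.1653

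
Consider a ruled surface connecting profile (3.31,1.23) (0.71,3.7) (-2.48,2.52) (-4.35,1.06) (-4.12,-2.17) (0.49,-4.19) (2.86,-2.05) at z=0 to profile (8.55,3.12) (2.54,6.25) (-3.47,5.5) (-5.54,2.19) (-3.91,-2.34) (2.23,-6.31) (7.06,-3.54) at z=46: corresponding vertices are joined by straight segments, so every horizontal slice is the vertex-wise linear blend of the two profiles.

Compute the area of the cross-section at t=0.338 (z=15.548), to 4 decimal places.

Cross-section at t=0.338: each vertex is (1-t)·p0[i] + t·p1[i].
  v1: (1-0.338)·(3.31,1.23) + 0.338·(8.55,3.12) = (5.0811,1.8688)
  v2: (1-0.338)·(0.71,3.7) + 0.338·(2.54,6.25) = (1.3285,4.5619)
  v3: (1-0.338)·(-2.48,2.52) + 0.338·(-3.47,5.5) = (-2.8146,3.5272)
  v4: (1-0.338)·(-4.35,1.06) + 0.338·(-5.54,2.19) = (-4.7522,1.4419)
  v5: (1-0.338)·(-4.12,-2.17) + 0.338·(-3.91,-2.34) = (-4.0490,-2.2275)
  v6: (1-0.338)·(0.49,-4.19) + 0.338·(2.23,-6.31) = (1.0781,-4.9066)
  v7: (1-0.338)·(2.86,-2.05) + 0.338·(7.06,-3.54) = (4.2796,-2.5536)
Shoelace sum Σ(x_i·y_{i+1} − x_{i+1}·y_i):
  i=1: 5.0811·4.5619 − 1.3285·1.8688 = +20.6968 (running +20.6968)
  i=2: 1.3285·3.5272 − -2.8146·4.5619 = +17.5261 (running +38.2229)
  i=3: -2.8146·1.4419 − -4.7522·3.5272 = +12.7037 (running +50.9266)
  i=4: -4.7522·-2.2275 − -4.0490·1.4419 = +16.4238 (running +67.3504)
  i=5: -4.0490·-4.9066 − 1.0781·-2.2275 = +22.2682 (running +89.6186)
  i=6: 1.0781·-2.5536 − 4.2796·-4.9066 = +18.2450 (running +107.8636)
  i=7: 4.2796·1.8688 − 5.0811·-2.5536 = +20.9731 (running +128.8367)
Area = |Σ|/2 = |128.8367|/2 = 64.4183

Area at t=0.338: 64.4183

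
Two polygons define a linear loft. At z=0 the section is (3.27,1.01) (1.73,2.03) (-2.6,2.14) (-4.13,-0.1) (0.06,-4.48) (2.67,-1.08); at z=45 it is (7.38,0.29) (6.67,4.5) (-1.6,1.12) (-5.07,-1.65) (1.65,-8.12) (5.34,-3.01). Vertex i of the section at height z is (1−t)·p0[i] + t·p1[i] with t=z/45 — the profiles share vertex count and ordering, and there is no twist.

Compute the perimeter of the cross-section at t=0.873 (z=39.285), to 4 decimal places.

Cross-section at t=0.873: each vertex is (1-t)·p0[i] + t·p1[i].
  v1: (1-0.873)·(3.27,1.01) + 0.873·(7.38,0.29) = (6.8580,0.3814)
  v2: (1-0.873)·(1.73,2.03) + 0.873·(6.67,4.5) = (6.0426,4.1863)
  v3: (1-0.873)·(-2.6,2.14) + 0.873·(-1.6,1.12) = (-1.7270,1.2495)
  v4: (1-0.873)·(-4.13,-0.1) + 0.873·(-5.07,-1.65) = (-4.9506,-1.4531)
  v5: (1-0.873)·(0.06,-4.48) + 0.873·(1.65,-8.12) = (1.4481,-7.6577)
  v6: (1-0.873)·(2.67,-1.08) + 0.873·(5.34,-3.01) = (5.0009,-2.7649)
Perimeter = Σ |v_{i+1} − v_i|:
  edge 1→2: √(-0.8154² + 3.8049²) = 3.8913 (running 3.8913)
  edge 2→3: √(-7.7696² + -2.9368²) = 8.3061 (running 12.1974)
  edge 3→4: √(-3.2236² + -2.7027²) = 4.2067 (running 16.4041)
  edge 4→5: √(6.3987² + -6.2046²) = 8.9129 (running 25.3170)
  edge 5→6: √(3.5528² + 4.8928²) = 6.0467 (running 31.3637)
  edge 6→1: √(1.8571² + 3.1463²) = 3.6535 (running 35.0172)
Perimeter = 35.0172

Perimeter at t=0.873: 35.0172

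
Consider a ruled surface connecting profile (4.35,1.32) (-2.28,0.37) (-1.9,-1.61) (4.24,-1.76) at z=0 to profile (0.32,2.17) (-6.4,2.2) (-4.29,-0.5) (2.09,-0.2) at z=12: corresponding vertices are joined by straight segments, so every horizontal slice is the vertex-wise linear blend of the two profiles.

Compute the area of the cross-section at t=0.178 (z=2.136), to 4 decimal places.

Cross-section at t=0.178: each vertex is (1-t)·p0[i] + t·p1[i].
  v1: (1-0.178)·(4.35,1.32) + 0.178·(0.32,2.17) = (3.6327,1.4713)
  v2: (1-0.178)·(-2.28,0.37) + 0.178·(-6.4,2.2) = (-3.0134,0.6957)
  v3: (1-0.178)·(-1.9,-1.61) + 0.178·(-4.29,-0.5) = (-2.3254,-1.4124)
  v4: (1-0.178)·(4.24,-1.76) + 0.178·(2.09,-0.2) = (3.8573,-1.4823)
Shoelace sum Σ(x_i·y_{i+1} − x_{i+1}·y_i):
  i=1: 3.6327·0.6957 − -3.0134·1.4713 = +6.9609 (running +6.9609)
  i=2: -3.0134·-1.4124 − -2.3254·0.6957 = +5.8740 (running +12.8350)
  i=3: -2.3254·-1.4823 − 3.8573·-1.4124 = +8.8951 (running +21.7301)
  i=4: 3.8573·1.4713 − 3.6327·-1.4823 = +11.0600 (running +32.7901)
Area = |Σ|/2 = |32.7901|/2 = 16.3951

Area at t=0.178: 16.3951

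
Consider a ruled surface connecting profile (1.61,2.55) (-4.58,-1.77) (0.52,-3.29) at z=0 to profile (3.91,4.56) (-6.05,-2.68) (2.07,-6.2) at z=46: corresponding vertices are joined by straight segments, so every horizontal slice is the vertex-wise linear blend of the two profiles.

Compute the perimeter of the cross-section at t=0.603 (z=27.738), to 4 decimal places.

Cross-section at t=0.603: each vertex is (1-t)·p0[i] + t·p1[i].
  v1: (1-0.603)·(1.61,2.55) + 0.603·(3.91,4.56) = (2.9969,3.7620)
  v2: (1-0.603)·(-4.58,-1.77) + 0.603·(-6.05,-2.68) = (-5.4664,-2.3187)
  v3: (1-0.603)·(0.52,-3.29) + 0.603·(2.07,-6.2) = (1.4546,-5.0447)
Perimeter = Σ |v_{i+1} − v_i|:
  edge 1→2: √(-8.4633² + -6.0808²) = 10.4213 (running 10.4213)
  edge 2→3: √(6.9211² + -2.7260²) = 7.4386 (running 17.8598)
  edge 3→1: √(1.5423² + 8.8068²) = 8.9408 (running 26.8006)
Perimeter = 26.8006

Perimeter at t=0.603: 26.8006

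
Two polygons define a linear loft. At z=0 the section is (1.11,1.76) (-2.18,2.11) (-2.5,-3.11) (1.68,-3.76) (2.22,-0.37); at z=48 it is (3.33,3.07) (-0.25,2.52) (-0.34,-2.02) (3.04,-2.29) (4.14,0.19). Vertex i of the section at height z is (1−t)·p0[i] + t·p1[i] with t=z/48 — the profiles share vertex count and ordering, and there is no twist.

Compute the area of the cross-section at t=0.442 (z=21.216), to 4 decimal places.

Area at t=0.442: 21.2117

Cross-section at t=0.442: each vertex is (1-t)·p0[i] + t·p1[i].
  v1: (1-0.442)·(1.11,1.76) + 0.442·(3.33,3.07) = (2.0912,2.3390)
  v2: (1-0.442)·(-2.18,2.11) + 0.442·(-0.25,2.52) = (-1.3269,2.2912)
  v3: (1-0.442)·(-2.5,-3.11) + 0.442·(-0.34,-2.02) = (-1.5453,-2.6282)
  v4: (1-0.442)·(1.68,-3.76) + 0.442·(3.04,-2.29) = (2.2811,-3.1103)
  v5: (1-0.442)·(2.22,-0.37) + 0.442·(4.14,0.19) = (3.0686,-0.1225)
Shoelace sum Σ(x_i·y_{i+1} − x_{i+1}·y_i):
  i=1: 2.0912·2.2912 − -1.3269·2.3390 = +7.8952 (running +7.8952)
  i=2: -1.3269·-2.6282 − -1.5453·2.2912 = +7.0281 (running +14.9233)
  i=3: -1.5453·-3.1103 − 2.2811·-2.6282 = +10.8015 (running +25.7248)
  i=4: 2.2811·-0.1225 − 3.0686·-3.1103 = +9.2649 (running +34.9897)
  i=5: 3.0686·2.3390 − 2.0912·-0.1225 = +7.4337 (running +42.4234)
Area = |Σ|/2 = |42.4234|/2 = 21.2117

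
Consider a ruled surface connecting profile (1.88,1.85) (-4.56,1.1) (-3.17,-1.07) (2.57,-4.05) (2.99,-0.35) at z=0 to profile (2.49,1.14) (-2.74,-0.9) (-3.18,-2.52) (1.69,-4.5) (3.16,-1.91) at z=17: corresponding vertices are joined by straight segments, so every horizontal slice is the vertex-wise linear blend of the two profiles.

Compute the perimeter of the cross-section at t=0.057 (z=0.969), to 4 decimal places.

Cross-section at t=0.057: each vertex is (1-t)·p0[i] + t·p1[i].
  v1: (1-0.057)·(1.88,1.85) + 0.057·(2.49,1.14) = (1.9148,1.8095)
  v2: (1-0.057)·(-4.56,1.1) + 0.057·(-2.74,-0.9) = (-4.4563,0.9860)
  v3: (1-0.057)·(-3.17,-1.07) + 0.057·(-3.18,-2.52) = (-3.1706,-1.1526)
  v4: (1-0.057)·(2.57,-4.05) + 0.057·(1.69,-4.5) = (2.5198,-4.0756)
  v5: (1-0.057)·(2.99,-0.35) + 0.057·(3.16,-1.91) = (2.9997,-0.4389)
Perimeter = Σ |v_{i+1} − v_i|:
  edge 1→2: √(-6.3710² + -0.8235²) = 6.4240 (running 6.4240)
  edge 2→3: √(1.2857² + -2.1387²) = 2.4954 (running 8.9194)
  edge 3→4: √(5.6904² + -2.9230²) = 6.3972 (running 15.3166)
  edge 4→5: √(0.4799² + 3.6367²) = 3.6683 (running 18.9849)
  edge 5→1: √(-1.0849² + 2.2485²) = 2.4965 (running 21.4814)
Perimeter = 21.4814

Perimeter at t=0.057: 21.4814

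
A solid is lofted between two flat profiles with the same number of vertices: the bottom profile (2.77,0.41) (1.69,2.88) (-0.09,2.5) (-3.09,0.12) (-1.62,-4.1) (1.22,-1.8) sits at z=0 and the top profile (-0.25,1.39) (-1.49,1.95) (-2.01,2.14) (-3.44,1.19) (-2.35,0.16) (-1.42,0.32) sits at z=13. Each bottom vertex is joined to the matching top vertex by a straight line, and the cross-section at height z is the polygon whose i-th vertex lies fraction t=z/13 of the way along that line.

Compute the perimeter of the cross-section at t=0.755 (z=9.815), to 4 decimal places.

Perimeter at t=0.755: 10.2117

Cross-section at t=0.755: each vertex is (1-t)·p0[i] + t·p1[i].
  v1: (1-0.755)·(2.77,0.41) + 0.755·(-0.25,1.39) = (0.4899,1.1499)
  v2: (1-0.755)·(1.69,2.88) + 0.755·(-1.49,1.95) = (-0.7109,2.1779)
  v3: (1-0.755)·(-0.09,2.5) + 0.755·(-2.01,2.14) = (-1.5396,2.2282)
  v4: (1-0.755)·(-3.09,0.12) + 0.755·(-3.44,1.19) = (-3.3542,0.9278)
  v5: (1-0.755)·(-1.62,-4.1) + 0.755·(-2.35,0.16) = (-2.1711,-0.8837)
  v6: (1-0.755)·(1.22,-1.8) + 0.755·(-1.42,0.32) = (-0.7732,-0.1994)
Perimeter = Σ |v_{i+1} − v_i|:
  edge 1→2: √(-1.2008² + 1.0280²) = 1.5807 (running 1.5807)
  edge 2→3: √(-0.8287² + 0.0503²) = 0.8302 (running 2.4109)
  edge 3→4: √(-1.8147² + -1.3004²) = 2.2325 (running 4.6434)
  edge 4→5: √(1.1831² + -1.8115²) = 2.1637 (running 6.8070)
  edge 5→6: √(1.3979² + 0.6843²) = 1.5564 (running 8.3635)
  edge 6→1: √(1.2631² + 1.3493²) = 1.8483 (running 10.2117)
Perimeter = 10.2117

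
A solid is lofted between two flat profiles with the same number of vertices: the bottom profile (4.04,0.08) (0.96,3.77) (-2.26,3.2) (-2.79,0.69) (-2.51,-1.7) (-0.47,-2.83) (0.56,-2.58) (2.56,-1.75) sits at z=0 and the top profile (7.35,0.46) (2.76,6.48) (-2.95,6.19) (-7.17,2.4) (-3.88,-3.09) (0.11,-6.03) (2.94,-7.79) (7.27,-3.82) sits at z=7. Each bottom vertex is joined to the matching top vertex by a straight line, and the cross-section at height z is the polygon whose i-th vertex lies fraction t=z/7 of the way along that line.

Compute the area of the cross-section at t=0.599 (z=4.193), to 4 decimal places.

Area at t=0.599: 84.1648

Cross-section at t=0.599: each vertex is (1-t)·p0[i] + t·p1[i].
  v1: (1-0.599)·(4.04,0.08) + 0.599·(7.35,0.46) = (6.0227,0.3076)
  v2: (1-0.599)·(0.96,3.77) + 0.599·(2.76,6.48) = (2.0382,5.3933)
  v3: (1-0.599)·(-2.26,3.2) + 0.599·(-2.95,6.19) = (-2.6733,4.9910)
  v4: (1-0.599)·(-2.79,0.69) + 0.599·(-7.17,2.4) = (-5.4136,1.7143)
  v5: (1-0.599)·(-2.51,-1.7) + 0.599·(-3.88,-3.09) = (-3.3306,-2.5326)
  v6: (1-0.599)·(-0.47,-2.83) + 0.599·(0.11,-6.03) = (-0.1226,-4.7468)
  v7: (1-0.599)·(0.56,-2.58) + 0.599·(2.94,-7.79) = (1.9856,-5.7008)
  v8: (1-0.599)·(2.56,-1.75) + 0.599·(7.27,-3.82) = (5.3813,-2.9899)
Shoelace sum Σ(x_i·y_{i+1} − x_{i+1}·y_i):
  i=1: 6.0227·5.3933 − 2.0382·0.3076 = +31.8551 (running +31.8551)
  i=2: 2.0382·4.9910 − -2.6733·5.3933 = +24.5906 (running +56.4457)
  i=3: -2.6733·1.7143 − -5.4136·4.9910 = +22.4366 (running +78.8823)
  i=4: -5.4136·-2.5326 − -3.3306·1.7143 = +19.4203 (running +98.3026)
  i=5: -3.3306·-4.7468 − -0.1226·-2.5326 = +15.4994 (running +113.8020)
  i=6: -0.1226·-5.7008 − 1.9856·-4.7468 = +10.1241 (running +123.9261)
  i=7: 1.9856·-2.9899 − 5.3813·-5.7008 = +24.7407 (running +148.6669)
  i=8: 5.3813·0.3076 − 6.0227·-2.9899 = +19.6628 (running +168.3297)
Area = |Σ|/2 = |168.3297|/2 = 84.1648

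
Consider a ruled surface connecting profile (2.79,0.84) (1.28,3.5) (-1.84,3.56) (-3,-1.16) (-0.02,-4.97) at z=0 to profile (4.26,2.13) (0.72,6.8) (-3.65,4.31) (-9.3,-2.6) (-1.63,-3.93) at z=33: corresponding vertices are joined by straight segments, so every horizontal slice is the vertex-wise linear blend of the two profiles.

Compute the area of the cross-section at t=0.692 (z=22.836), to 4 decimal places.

Cross-section at t=0.692: each vertex is (1-t)·p0[i] + t·p1[i].
  v1: (1-0.692)·(2.79,0.84) + 0.692·(4.26,2.13) = (3.8072,1.7327)
  v2: (1-0.692)·(1.28,3.5) + 0.692·(0.72,6.8) = (0.8925,5.7836)
  v3: (1-0.692)·(-1.84,3.56) + 0.692·(-3.65,4.31) = (-3.0925,4.0790)
  v4: (1-0.692)·(-3,-1.16) + 0.692·(-9.3,-2.6) = (-7.3596,-2.1565)
  v5: (1-0.692)·(-0.02,-4.97) + 0.692·(-1.63,-3.93) = (-1.1341,-4.2503)
Shoelace sum Σ(x_i·y_{i+1} − x_{i+1}·y_i):
  i=1: 3.8072·5.7836 − 0.8925·1.7327 = +20.4732 (running +20.4732)
  i=2: 0.8925·4.0790 − -3.0925·5.7836 = +21.5263 (running +41.9995)
  i=3: -3.0925·-2.1565 − -7.3596·4.0790 = +36.6888 (running +78.6883)
  i=4: -7.3596·-4.2503 − -1.1341·-2.1565 = +28.8349 (running +107.5232)
  i=5: -1.1341·1.7327 − 3.8072·-4.2503 = +14.2169 (running +121.7401)
Area = |Σ|/2 = |121.7401|/2 = 60.8701

Area at t=0.692: 60.8701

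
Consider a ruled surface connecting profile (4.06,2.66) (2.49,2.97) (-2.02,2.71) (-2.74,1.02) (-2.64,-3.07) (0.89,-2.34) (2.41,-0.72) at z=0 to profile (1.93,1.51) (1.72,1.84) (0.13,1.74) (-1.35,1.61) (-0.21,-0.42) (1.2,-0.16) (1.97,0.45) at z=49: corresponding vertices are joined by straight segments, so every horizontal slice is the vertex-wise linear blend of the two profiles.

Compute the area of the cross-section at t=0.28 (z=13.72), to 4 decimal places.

Cross-section at t=0.28: each vertex is (1-t)·p0[i] + t·p1[i].
  v1: (1-0.28)·(4.06,2.66) + 0.28·(1.93,1.51) = (3.4636,2.3380)
  v2: (1-0.28)·(2.49,2.97) + 0.28·(1.72,1.84) = (2.2744,2.6536)
  v3: (1-0.28)·(-2.02,2.71) + 0.28·(0.13,1.74) = (-1.4180,2.4384)
  v4: (1-0.28)·(-2.74,1.02) + 0.28·(-1.35,1.61) = (-2.3508,1.1852)
  v5: (1-0.28)·(-2.64,-3.07) + 0.28·(-0.21,-0.42) = (-1.9596,-2.3280)
  v6: (1-0.28)·(0.89,-2.34) + 0.28·(1.2,-0.16) = (0.9768,-1.7296)
  v7: (1-0.28)·(2.41,-0.72) + 0.28·(1.97,0.45) = (2.2868,-0.3924)
Shoelace sum Σ(x_i·y_{i+1} − x_{i+1}·y_i):
  i=1: 3.4636·2.6536 − 2.2744·2.3380 = +3.8735 (running +3.8735)
  i=2: 2.2744·2.4384 − -1.4180·2.6536 = +9.3087 (running +13.1822)
  i=3: -1.4180·1.1852 − -2.3508·2.4384 = +4.0516 (running +17.2337)
  i=4: -2.3508·-2.3280 − -1.9596·1.1852 = +7.7952 (running +25.0289)
  i=5: -1.9596·-1.7296 − 0.9768·-2.3280 = +5.6633 (running +30.6922)
  i=6: 0.9768·-0.3924 − 2.2868·-1.7296 = +3.5720 (running +34.2642)
  i=7: 2.2868·2.3380 − 3.4636·-0.3924 = +6.7057 (running +40.9698)
Area = |Σ|/2 = |40.9698|/2 = 20.4849

Area at t=0.28: 20.4849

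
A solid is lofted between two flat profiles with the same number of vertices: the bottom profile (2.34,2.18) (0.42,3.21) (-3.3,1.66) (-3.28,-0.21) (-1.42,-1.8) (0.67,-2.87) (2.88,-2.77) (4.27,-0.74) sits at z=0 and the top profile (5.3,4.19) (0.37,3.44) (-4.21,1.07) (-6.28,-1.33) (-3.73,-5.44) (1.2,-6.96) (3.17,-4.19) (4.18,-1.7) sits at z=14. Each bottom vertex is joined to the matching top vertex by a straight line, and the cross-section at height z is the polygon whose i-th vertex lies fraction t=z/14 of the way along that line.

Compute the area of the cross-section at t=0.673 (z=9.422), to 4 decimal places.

Cross-section at t=0.673: each vertex is (1-t)·p0[i] + t·p1[i].
  v1: (1-0.673)·(2.34,2.18) + 0.673·(5.3,4.19) = (4.3321,3.5327)
  v2: (1-0.673)·(0.42,3.21) + 0.673·(0.37,3.44) = (0.3863,3.3648)
  v3: (1-0.673)·(-3.3,1.66) + 0.673·(-4.21,1.07) = (-3.9124,1.2629)
  v4: (1-0.673)·(-3.28,-0.21) + 0.673·(-6.28,-1.33) = (-5.2990,-0.9638)
  v5: (1-0.673)·(-1.42,-1.8) + 0.673·(-3.73,-5.44) = (-2.9746,-4.2497)
  v6: (1-0.673)·(0.67,-2.87) + 0.673·(1.2,-6.96) = (1.0267,-5.6226)
  v7: (1-0.673)·(2.88,-2.77) + 0.673·(3.17,-4.19) = (3.0752,-3.7257)
  v8: (1-0.673)·(4.27,-0.74) + 0.673·(4.18,-1.7) = (4.2094,-1.3861)
Shoelace sum Σ(x_i·y_{i+1} − x_{i+1}·y_i):
  i=1: 4.3321·3.3648 − 0.3863·3.5327 = +13.2117 (running +13.2117)
  i=2: 0.3863·1.2629 − -3.9124·3.3648 = +13.6524 (running +26.8641)
  i=3: -3.9124·-0.9638 − -5.2990·1.2629 = +10.4629 (running +37.3270)
  i=4: -5.2990·-4.2497 − -2.9746·-0.9638 = +19.6524 (running +56.9795)
  i=5: -2.9746·-5.6226 − 1.0267·-4.2497 = +21.0882 (running +78.0677)
  i=6: 1.0267·-3.7257 − 3.0752·-5.6226 = +13.4653 (running +91.5329)
  i=7: 3.0752·-1.3861 − 4.2094·-3.7257 = +11.4205 (running +102.9534)
  i=8: 4.2094·3.5327 − 4.3321·-1.3861 = +20.8754 (running +123.8288)
Area = |Σ|/2 = |123.8288|/2 = 61.9144

Area at t=0.673: 61.9144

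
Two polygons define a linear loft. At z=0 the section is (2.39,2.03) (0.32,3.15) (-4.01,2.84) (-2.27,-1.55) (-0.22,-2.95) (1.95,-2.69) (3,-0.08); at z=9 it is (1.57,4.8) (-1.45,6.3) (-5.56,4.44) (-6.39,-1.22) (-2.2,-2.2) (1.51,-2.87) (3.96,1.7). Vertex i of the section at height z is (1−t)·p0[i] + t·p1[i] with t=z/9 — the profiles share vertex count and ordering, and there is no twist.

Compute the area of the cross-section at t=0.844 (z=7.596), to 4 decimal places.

Cross-section at t=0.844: each vertex is (1-t)·p0[i] + t·p1[i].
  v1: (1-0.844)·(2.39,2.03) + 0.844·(1.57,4.8) = (1.6979,4.3679)
  v2: (1-0.844)·(0.32,3.15) + 0.844·(-1.45,6.3) = (-1.1739,5.8086)
  v3: (1-0.844)·(-4.01,2.84) + 0.844·(-5.56,4.44) = (-5.3182,4.1904)
  v4: (1-0.844)·(-2.27,-1.55) + 0.844·(-6.39,-1.22) = (-5.7473,-1.2715)
  v5: (1-0.844)·(-0.22,-2.95) + 0.844·(-2.2,-2.2) = (-1.8911,-2.3170)
  v6: (1-0.844)·(1.95,-2.69) + 0.844·(1.51,-2.87) = (1.5786,-2.8419)
  v7: (1-0.844)·(3,-0.08) + 0.844·(3.96,1.7) = (3.8102,1.4223)
Shoelace sum Σ(x_i·y_{i+1} − x_{i+1}·y_i):
  i=1: 1.6979·5.8086 − -1.1739·4.3679 = +14.9899 (running +14.9899)
  i=2: -1.1739·4.1904 − -5.3182·5.8086 = +25.9723 (running +40.9622)
  i=3: -5.3182·-1.2715 − -5.7473·4.1904 = +30.8454 (running +71.8076)
  i=4: -5.7473·-2.3170 − -1.8911·-1.2715 = +10.9119 (running +82.7195)
  i=5: -1.8911·-2.8419 − 1.5786·-2.3170 = +9.0321 (running +91.7516)
  i=6: 1.5786·1.4223 − 3.8102·-2.8419 = +13.0737 (running +104.8253)
  i=7: 3.8102·4.3679 − 1.6979·1.4223 = +14.2277 (running +119.0530)
Area = |Σ|/2 = |119.0530|/2 = 59.5265

Area at t=0.844: 59.5265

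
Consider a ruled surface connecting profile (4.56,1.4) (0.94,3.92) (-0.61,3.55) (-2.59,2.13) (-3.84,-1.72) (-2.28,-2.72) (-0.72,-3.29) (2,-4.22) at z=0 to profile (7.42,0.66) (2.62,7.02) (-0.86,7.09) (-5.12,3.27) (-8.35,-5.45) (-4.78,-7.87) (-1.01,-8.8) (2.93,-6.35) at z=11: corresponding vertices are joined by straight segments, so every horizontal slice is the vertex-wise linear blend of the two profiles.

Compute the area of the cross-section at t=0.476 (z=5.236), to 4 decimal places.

Cross-section at t=0.476: each vertex is (1-t)·p0[i] + t·p1[i].
  v1: (1-0.476)·(4.56,1.4) + 0.476·(7.42,0.66) = (5.9214,1.0478)
  v2: (1-0.476)·(0.94,3.92) + 0.476·(2.62,7.02) = (1.7397,5.3956)
  v3: (1-0.476)·(-0.61,3.55) + 0.476·(-0.86,7.09) = (-0.7290,5.2350)
  v4: (1-0.476)·(-2.59,2.13) + 0.476·(-5.12,3.27) = (-3.7943,2.6726)
  v5: (1-0.476)·(-3.84,-1.72) + 0.476·(-8.35,-5.45) = (-5.9868,-3.4955)
  v6: (1-0.476)·(-2.28,-2.72) + 0.476·(-4.78,-7.87) = (-3.4700,-5.1714)
  v7: (1-0.476)·(-0.72,-3.29) + 0.476·(-1.01,-8.8) = (-0.8580,-5.9128)
  v8: (1-0.476)·(2,-4.22) + 0.476·(2.93,-6.35) = (2.4427,-5.2339)
Shoelace sum Σ(x_i·y_{i+1} − x_{i+1}·y_i):
  i=1: 5.9214·5.3956 − 1.7397·1.0478 = +30.1265 (running +30.1265)
  i=2: 1.7397·5.2350 − -0.7290·5.3956 = +13.0407 (running +43.1672)
  i=3: -0.7290·2.6726 − -3.7943·5.2350 = +17.9149 (running +61.0821)
  i=4: -3.7943·-3.4955 − -5.9868·2.6726 = +29.2633 (running +90.3453)
  i=5: -5.9868·-5.1714 − -3.4700·-3.4955 = +18.8306 (running +109.1760)
  i=6: -3.4700·-5.9128 − -0.8580·-5.1714 = +16.0800 (running +125.2560)
  i=7: -0.8580·-5.2339 − 2.4427·-5.9128 = +18.9339 (running +144.1898)
  i=8: 2.4427·1.0478 − 5.9214·-5.2339 = +33.5510 (running +177.7409)
Area = |Σ|/2 = |177.7409|/2 = 88.8704

Area at t=0.476: 88.8704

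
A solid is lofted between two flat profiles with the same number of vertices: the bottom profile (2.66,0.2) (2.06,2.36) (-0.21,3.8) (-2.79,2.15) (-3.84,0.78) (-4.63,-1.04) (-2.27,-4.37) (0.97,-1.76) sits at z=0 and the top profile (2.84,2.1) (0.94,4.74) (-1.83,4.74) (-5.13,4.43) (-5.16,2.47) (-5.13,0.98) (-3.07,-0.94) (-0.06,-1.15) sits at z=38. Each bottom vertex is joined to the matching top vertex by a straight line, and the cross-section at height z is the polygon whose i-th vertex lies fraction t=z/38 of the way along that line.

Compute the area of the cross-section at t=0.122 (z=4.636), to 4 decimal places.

Area at t=0.122: 34.6454

Cross-section at t=0.122: each vertex is (1-t)·p0[i] + t·p1[i].
  v1: (1-0.122)·(2.66,0.2) + 0.122·(2.84,2.1) = (2.6820,0.4318)
  v2: (1-0.122)·(2.06,2.36) + 0.122·(0.94,4.74) = (1.9234,2.6504)
  v3: (1-0.122)·(-0.21,3.8) + 0.122·(-1.83,4.74) = (-0.4076,3.9147)
  v4: (1-0.122)·(-2.79,2.15) + 0.122·(-5.13,4.43) = (-3.0755,2.4282)
  v5: (1-0.122)·(-3.84,0.78) + 0.122·(-5.16,2.47) = (-4.0010,0.9862)
  v6: (1-0.122)·(-4.63,-1.04) + 0.122·(-5.13,0.98) = (-4.6910,-0.7936)
  v7: (1-0.122)·(-2.27,-4.37) + 0.122·(-3.07,-0.94) = (-2.3676,-3.9515)
  v8: (1-0.122)·(0.97,-1.76) + 0.122·(-0.06,-1.15) = (0.8443,-1.6856)
Shoelace sum Σ(x_i·y_{i+1} − x_{i+1}·y_i):
  i=1: 2.6820·2.6504 − 1.9234·0.4318 = +6.2777 (running +6.2777)
  i=2: 1.9234·3.9147 − -0.4076·2.6504 = +8.6097 (running +14.8874)
  i=3: -0.4076·2.4282 − -3.0755·3.9147 = +11.0497 (running +25.9371)
  i=4: -3.0755·0.9862 − -4.0010·2.4282 = +6.6822 (running +32.6193)
  i=5: -4.0010·-0.7936 − -4.6910·0.9862 = +7.8012 (running +40.4205)
  i=6: -4.6910·-3.9515 − -2.3676·-0.7936 = +16.6578 (running +57.0784)
  i=7: -2.3676·-1.6856 − 0.8443·-3.9515 = +7.3272 (running +64.4056)
  i=8: 0.8443·0.4318 − 2.6820·-1.6856 = +4.8852 (running +69.2908)
Area = |Σ|/2 = |69.2908|/2 = 34.6454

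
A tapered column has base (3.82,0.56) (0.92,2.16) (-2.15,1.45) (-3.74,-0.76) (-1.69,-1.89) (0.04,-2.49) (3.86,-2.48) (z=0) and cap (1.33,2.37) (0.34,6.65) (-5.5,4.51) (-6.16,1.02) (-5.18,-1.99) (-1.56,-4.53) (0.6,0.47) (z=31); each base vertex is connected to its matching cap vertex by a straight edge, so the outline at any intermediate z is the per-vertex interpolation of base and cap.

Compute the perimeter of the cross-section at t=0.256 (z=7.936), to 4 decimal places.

Perimeter at t=0.256: 21.3794

Cross-section at t=0.256: each vertex is (1-t)·p0[i] + t·p1[i].
  v1: (1-0.256)·(3.82,0.56) + 0.256·(1.33,2.37) = (3.1826,1.0234)
  v2: (1-0.256)·(0.92,2.16) + 0.256·(0.34,6.65) = (0.7715,3.3094)
  v3: (1-0.256)·(-2.15,1.45) + 0.256·(-5.5,4.51) = (-3.0076,2.2334)
  v4: (1-0.256)·(-3.74,-0.76) + 0.256·(-6.16,1.02) = (-4.3595,-0.3043)
  v5: (1-0.256)·(-1.69,-1.89) + 0.256·(-5.18,-1.99) = (-2.5834,-1.9156)
  v6: (1-0.256)·(0.04,-2.49) + 0.256·(-1.56,-4.53) = (-0.3696,-3.0122)
  v7: (1-0.256)·(3.86,-2.48) + 0.256·(0.6,0.47) = (3.0254,-1.7248)
Perimeter = Σ |v_{i+1} − v_i|:
  edge 1→2: √(-2.4110² + 2.2861²) = 3.3225 (running 3.3225)
  edge 2→3: √(-3.7791² + -1.0761²) = 3.9293 (running 7.2519)
  edge 3→4: √(-1.3519² + -2.5377²) = 2.8753 (running 10.1272)
  edge 4→5: √(1.7761² + -1.6113²) = 2.3981 (running 12.5253)
  edge 5→6: √(2.2138² + -1.0966²) = 2.4706 (running 14.9958)
  edge 6→7: √(3.3950² + 1.2874²) = 3.6310 (running 18.6268)
  edge 7→1: √(0.1571² + 2.7482²) = 2.7526 (running 21.3794)
Perimeter = 21.3794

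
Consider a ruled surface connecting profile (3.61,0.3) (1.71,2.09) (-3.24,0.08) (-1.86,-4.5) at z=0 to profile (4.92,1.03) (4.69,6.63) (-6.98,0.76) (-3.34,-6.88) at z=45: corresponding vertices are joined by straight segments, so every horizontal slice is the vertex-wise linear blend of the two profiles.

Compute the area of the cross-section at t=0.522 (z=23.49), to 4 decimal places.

Cross-section at t=0.522: each vertex is (1-t)·p0[i] + t·p1[i].
  v1: (1-0.522)·(3.61,0.3) + 0.522·(4.92,1.03) = (4.2938,0.6811)
  v2: (1-0.522)·(1.71,2.09) + 0.522·(4.69,6.63) = (3.2656,4.4599)
  v3: (1-0.522)·(-3.24,0.08) + 0.522·(-6.98,0.76) = (-5.1923,0.4350)
  v4: (1-0.522)·(-1.86,-4.5) + 0.522·(-3.34,-6.88) = (-2.6326,-5.7424)
Shoelace sum Σ(x_i·y_{i+1} − x_{i+1}·y_i):
  i=1: 4.2938·4.4599 − 3.2656·0.6811 = +16.9259 (running +16.9259)
  i=2: 3.2656·0.4350 − -5.1923·4.4599 = +24.5773 (running +41.5032)
  i=3: -5.1923·-5.7424 − -2.6326·0.4350 = +30.9610 (running +72.4642)
  i=4: -2.6326·0.6811 − 4.2938·-5.7424 = +22.8637 (running +95.3279)
Area = |Σ|/2 = |95.3279|/2 = 47.6640

Area at t=0.522: 47.6640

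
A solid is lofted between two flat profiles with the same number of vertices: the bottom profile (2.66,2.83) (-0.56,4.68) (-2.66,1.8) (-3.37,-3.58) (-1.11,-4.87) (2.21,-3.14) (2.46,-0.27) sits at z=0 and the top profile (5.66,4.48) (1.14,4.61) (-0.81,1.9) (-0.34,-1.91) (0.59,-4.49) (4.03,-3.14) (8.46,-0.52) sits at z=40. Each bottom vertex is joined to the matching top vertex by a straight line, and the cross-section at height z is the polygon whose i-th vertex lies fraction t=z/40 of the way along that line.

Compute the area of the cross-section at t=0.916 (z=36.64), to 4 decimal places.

Cross-section at t=0.916: each vertex is (1-t)·p0[i] + t·p1[i].
  v1: (1-0.916)·(2.66,2.83) + 0.916·(5.66,4.48) = (5.4080,4.3414)
  v2: (1-0.916)·(-0.56,4.68) + 0.916·(1.14,4.61) = (0.9972,4.6159)
  v3: (1-0.916)·(-2.66,1.8) + 0.916·(-0.81,1.9) = (-0.9654,1.8916)
  v4: (1-0.916)·(-3.37,-3.58) + 0.916·(-0.34,-1.91) = (-0.5945,-2.0503)
  v5: (1-0.916)·(-1.11,-4.87) + 0.916·(0.59,-4.49) = (0.4472,-4.5219)
  v6: (1-0.916)·(2.21,-3.14) + 0.916·(4.03,-3.14) = (3.8771,-3.1400)
  v7: (1-0.916)·(2.46,-0.27) + 0.916·(8.46,-0.52) = (7.9560,-0.4990)
Shoelace sum Σ(x_i·y_{i+1} − x_{i+1}·y_i):
  i=1: 5.4080·4.6159 − 0.9972·4.3414 = +20.6334 (running +20.6334)
  i=2: 0.9972·1.8916 − -0.9654·4.6159 = +6.3425 (running +26.9759)
  i=3: -0.9654·-2.0503 − -0.5945·1.8916 = +3.1039 (running +30.0798)
  i=4: -0.5945·-4.5219 − 0.4472·-2.0503 = +3.6053 (running +33.6851)
  i=5: 0.4472·-3.1400 − 3.8771·-4.5219 = +16.1278 (running +49.8129)
  i=6: 3.8771·-0.4990 − 7.9560·-3.1400 = +23.0472 (running +72.8601)
  i=7: 7.9560·4.3414 − 5.4080·-0.4990 = +37.2388 (running +110.0988)
Area = |Σ|/2 = |110.0988|/2 = 55.0494

Area at t=0.916: 55.0494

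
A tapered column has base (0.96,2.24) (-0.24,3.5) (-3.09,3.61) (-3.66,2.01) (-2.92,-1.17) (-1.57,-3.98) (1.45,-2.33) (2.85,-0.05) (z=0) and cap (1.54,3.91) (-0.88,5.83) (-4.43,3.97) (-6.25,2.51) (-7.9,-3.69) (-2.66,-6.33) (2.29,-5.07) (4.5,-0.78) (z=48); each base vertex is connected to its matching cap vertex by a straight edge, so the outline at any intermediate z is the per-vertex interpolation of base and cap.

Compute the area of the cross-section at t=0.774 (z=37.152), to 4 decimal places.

Area at t=0.774: 81.1727

Cross-section at t=0.774: each vertex is (1-t)·p0[i] + t·p1[i].
  v1: (1-0.774)·(0.96,2.24) + 0.774·(1.54,3.91) = (1.4089,3.5326)
  v2: (1-0.774)·(-0.24,3.5) + 0.774·(-0.88,5.83) = (-0.7354,5.3034)
  v3: (1-0.774)·(-3.09,3.61) + 0.774·(-4.43,3.97) = (-4.1272,3.8886)
  v4: (1-0.774)·(-3.66,2.01) + 0.774·(-6.25,2.51) = (-5.6647,2.3970)
  v5: (1-0.774)·(-2.92,-1.17) + 0.774·(-7.9,-3.69) = (-6.7745,-3.1205)
  v6: (1-0.774)·(-1.57,-3.98) + 0.774·(-2.66,-6.33) = (-2.4137,-5.7989)
  v7: (1-0.774)·(1.45,-2.33) + 0.774·(2.29,-5.07) = (2.1002,-4.4508)
  v8: (1-0.774)·(2.85,-0.05) + 0.774·(4.5,-0.78) = (4.1271,-0.6150)
Shoelace sum Σ(x_i·y_{i+1} − x_{i+1}·y_i):
  i=1: 1.4089·5.3034 − -0.7354·3.5326 = +10.0698 (running +10.0698)
  i=2: -0.7354·3.8886 − -4.1272·5.3034 = +19.0285 (running +29.0983)
  i=3: -4.1272·2.3970 − -5.6647·3.8886 = +12.1350 (running +41.2333)
  i=4: -5.6647·-3.1205 − -6.7745·2.3970 = +33.9150 (running +75.1483)
  i=5: -6.7745·-5.7989 − -2.4137·-3.1205 = +31.7530 (running +106.9013)
  i=6: -2.4137·-4.4508 − 2.1002·-5.7989 = +22.9212 (running +129.8226)
  i=7: 2.1002·-0.6150 − 4.1271·-4.4508 = +17.0771 (running +146.8996)
  i=8: 4.1271·3.5326 − 1.4089·-0.6150 = +15.4458 (running +162.3455)
Area = |Σ|/2 = |162.3455|/2 = 81.1727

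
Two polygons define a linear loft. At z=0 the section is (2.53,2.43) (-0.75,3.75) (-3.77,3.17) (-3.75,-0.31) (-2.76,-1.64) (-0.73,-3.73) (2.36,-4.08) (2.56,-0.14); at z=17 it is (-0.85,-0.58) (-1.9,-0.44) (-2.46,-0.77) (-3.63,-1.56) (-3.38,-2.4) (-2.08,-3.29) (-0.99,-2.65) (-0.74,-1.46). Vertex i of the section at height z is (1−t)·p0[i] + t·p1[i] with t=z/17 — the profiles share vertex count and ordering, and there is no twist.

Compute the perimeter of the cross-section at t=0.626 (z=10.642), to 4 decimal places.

Cross-section at t=0.626: each vertex is (1-t)·p0[i] + t·p1[i].
  v1: (1-0.626)·(2.53,2.43) + 0.626·(-0.85,-0.58) = (0.4141,0.5457)
  v2: (1-0.626)·(-0.75,3.75) + 0.626·(-1.9,-0.44) = (-1.4699,1.1271)
  v3: (1-0.626)·(-3.77,3.17) + 0.626·(-2.46,-0.77) = (-2.9499,0.7036)
  v4: (1-0.626)·(-3.75,-0.31) + 0.626·(-3.63,-1.56) = (-3.6749,-1.0925)
  v5: (1-0.626)·(-2.76,-1.64) + 0.626·(-3.38,-2.4) = (-3.1481,-2.1158)
  v6: (1-0.626)·(-0.73,-3.73) + 0.626·(-2.08,-3.29) = (-1.5751,-3.4546)
  v7: (1-0.626)·(2.36,-4.08) + 0.626·(-0.99,-2.65) = (0.2629,-3.1848)
  v8: (1-0.626)·(2.56,-0.14) + 0.626·(-0.74,-1.46) = (0.4942,-0.9663)
Perimeter = Σ |v_{i+1} − v_i|:
  edge 1→2: √(-1.8840² + 0.5813²) = 1.9717 (running 1.9717)
  edge 2→3: √(-1.4800² + -0.4235²) = 1.5394 (running 3.5111)
  edge 3→4: √(-0.7249² + -1.7961²) = 1.9368 (running 5.4479)
  edge 4→5: √(0.5268² + -1.0233²) = 1.1509 (running 6.5988)
  edge 5→6: √(1.5730² + -1.3388²) = 2.0656 (running 8.6645)
  edge 6→7: √(1.8380² + 0.2697²) = 1.8577 (running 10.5221)
  edge 7→8: √(0.2313² + 2.2185²) = 2.2305 (running 12.7527)
  edge 8→1: √(-0.0801² + 1.5121²) = 1.5142 (running 14.2668)
Perimeter = 14.2668

Perimeter at t=0.626: 14.2668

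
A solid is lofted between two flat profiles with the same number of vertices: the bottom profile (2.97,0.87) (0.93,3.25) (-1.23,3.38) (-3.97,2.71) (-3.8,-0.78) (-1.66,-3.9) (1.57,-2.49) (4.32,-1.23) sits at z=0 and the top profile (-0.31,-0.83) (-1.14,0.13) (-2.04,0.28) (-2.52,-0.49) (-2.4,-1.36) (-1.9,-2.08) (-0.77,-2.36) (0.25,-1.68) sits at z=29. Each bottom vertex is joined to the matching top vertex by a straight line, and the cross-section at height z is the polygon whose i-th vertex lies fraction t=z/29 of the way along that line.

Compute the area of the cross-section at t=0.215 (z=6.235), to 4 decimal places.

Area at t=0.215: 29.2506

Cross-section at t=0.215: each vertex is (1-t)·p0[i] + t·p1[i].
  v1: (1-0.215)·(2.97,0.87) + 0.215·(-0.31,-0.83) = (2.2648,0.5045)
  v2: (1-0.215)·(0.93,3.25) + 0.215·(-1.14,0.13) = (0.4850,2.5792)
  v3: (1-0.215)·(-1.23,3.38) + 0.215·(-2.04,0.28) = (-1.4042,2.7135)
  v4: (1-0.215)·(-3.97,2.71) + 0.215·(-2.52,-0.49) = (-3.6583,2.0220)
  v5: (1-0.215)·(-3.8,-0.78) + 0.215·(-2.4,-1.36) = (-3.4990,-0.9047)
  v6: (1-0.215)·(-1.66,-3.9) + 0.215·(-1.9,-2.08) = (-1.7116,-3.5087)
  v7: (1-0.215)·(1.57,-2.49) + 0.215·(-0.77,-2.36) = (1.0669,-2.4621)
  v8: (1-0.215)·(4.32,-1.23) + 0.215·(0.25,-1.68) = (3.4450,-1.3268)
Shoelace sum Σ(x_i·y_{i+1} − x_{i+1}·y_i):
  i=1: 2.2648·2.5792 − 0.4850·0.5045 = +5.5967 (running +5.5967)
  i=2: 0.4850·2.7135 − -1.4042·2.5792 = +4.9375 (running +10.5342)
  i=3: -1.4042·2.0220 − -3.6583·2.7135 = +7.0875 (running +17.6217)
  i=4: -3.6583·-0.9047 − -3.4990·2.0220 = +10.3846 (running +28.0063)
  i=5: -3.4990·-3.5087 − -1.7116·-0.9047 = +10.7285 (running +38.7347)
  i=6: -1.7116·-2.4621 − 1.0669·-3.5087 = +7.9575 (running +46.6922)
  i=7: 1.0669·-1.3268 − 3.4450·-2.4621 = +7.0661 (running +53.7583)
  i=8: 3.4450·0.5045 − 2.2648·-1.3268 = +4.7428 (running +58.5011)
Area = |Σ|/2 = |58.5011|/2 = 29.2506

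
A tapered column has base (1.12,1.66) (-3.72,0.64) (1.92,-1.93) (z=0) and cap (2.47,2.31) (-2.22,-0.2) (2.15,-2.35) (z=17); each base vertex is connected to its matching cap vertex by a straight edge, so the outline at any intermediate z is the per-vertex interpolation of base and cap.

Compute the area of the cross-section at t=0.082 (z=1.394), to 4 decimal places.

Cross-section at t=0.082: each vertex is (1-t)·p0[i] + t·p1[i].
  v1: (1-0.082)·(1.12,1.66) + 0.082·(2.47,2.31) = (1.2307,1.7133)
  v2: (1-0.082)·(-3.72,0.64) + 0.082·(-2.22,-0.2) = (-3.5970,0.5711)
  v3: (1-0.082)·(1.92,-1.93) + 0.082·(2.15,-2.35) = (1.9389,-1.9644)
Shoelace sum Σ(x_i·y_{i+1} − x_{i+1}·y_i):
  i=1: 1.2307·0.5711 − -3.5970·1.7133 = +6.8656 (running +6.8656)
  i=2: -3.5970·-1.9644 − 1.9389·0.5711 = +5.9588 (running +12.8244)
  i=3: 1.9389·1.7133 − 1.2307·-1.9644 = +5.7395 (running +18.5639)
Area = |Σ|/2 = |18.5639|/2 = 9.2819

Area at t=0.082: 9.2819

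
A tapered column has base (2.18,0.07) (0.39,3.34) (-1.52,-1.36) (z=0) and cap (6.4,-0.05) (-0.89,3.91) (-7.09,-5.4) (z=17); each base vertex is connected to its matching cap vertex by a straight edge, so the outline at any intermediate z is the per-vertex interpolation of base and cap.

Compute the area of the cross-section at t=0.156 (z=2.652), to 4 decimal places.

Area at t=0.156: 11.5308

Cross-section at t=0.156: each vertex is (1-t)·p0[i] + t·p1[i].
  v1: (1-0.156)·(2.18,0.07) + 0.156·(6.4,-0.05) = (2.8383,0.0513)
  v2: (1-0.156)·(0.39,3.34) + 0.156·(-0.89,3.91) = (0.1903,3.4289)
  v3: (1-0.156)·(-1.52,-1.36) + 0.156·(-7.09,-5.4) = (-2.3889,-1.9902)
Shoelace sum Σ(x_i·y_{i+1} − x_{i+1}·y_i):
  i=1: 2.8383·3.4289 − 0.1903·0.0513 = +9.7226 (running +9.7226)
  i=2: 0.1903·-1.9902 − -2.3889·3.4289 = +7.8126 (running +17.5352)
  i=3: -2.3889·0.0513 − 2.8383·-1.9902 = +5.5264 (running +23.0617)
Area = |Σ|/2 = |23.0617|/2 = 11.5308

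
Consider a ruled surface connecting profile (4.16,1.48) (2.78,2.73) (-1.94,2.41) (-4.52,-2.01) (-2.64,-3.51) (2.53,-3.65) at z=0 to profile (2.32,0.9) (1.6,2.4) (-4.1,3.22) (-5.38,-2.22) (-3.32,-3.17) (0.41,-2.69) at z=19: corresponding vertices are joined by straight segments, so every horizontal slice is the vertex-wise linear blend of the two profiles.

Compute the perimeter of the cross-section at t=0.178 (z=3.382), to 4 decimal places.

Perimeter at t=0.178: 24.2934

Cross-section at t=0.178: each vertex is (1-t)·p0[i] + t·p1[i].
  v1: (1-0.178)·(4.16,1.48) + 0.178·(2.32,0.9) = (3.8325,1.3768)
  v2: (1-0.178)·(2.78,2.73) + 0.178·(1.6,2.4) = (2.5700,2.6713)
  v3: (1-0.178)·(-1.94,2.41) + 0.178·(-4.1,3.22) = (-2.3245,2.5542)
  v4: (1-0.178)·(-4.52,-2.01) + 0.178·(-5.38,-2.22) = (-4.6731,-2.0474)
  v5: (1-0.178)·(-2.64,-3.51) + 0.178·(-3.32,-3.17) = (-2.7610,-3.4495)
  v6: (1-0.178)·(2.53,-3.65) + 0.178·(0.41,-2.69) = (2.1526,-3.4791)
Perimeter = Σ |v_{i+1} − v_i|:
  edge 1→2: √(-1.2625² + 1.2945²) = 1.8082 (running 1.8082)
  edge 2→3: √(-4.8944² + -0.1171²) = 4.8958 (running 6.7041)
  edge 3→4: √(-2.3486² + -4.6016²) = 5.1663 (running 11.8703)
  edge 4→5: √(1.9120² + -1.4021²) = 2.3710 (running 14.2414)
  edge 5→6: √(4.9137² + -0.0296²) = 4.9138 (running 19.1551)
  edge 6→1: √(1.6798² + 4.8559²) = 5.1382 (running 24.2934)
Perimeter = 24.2934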